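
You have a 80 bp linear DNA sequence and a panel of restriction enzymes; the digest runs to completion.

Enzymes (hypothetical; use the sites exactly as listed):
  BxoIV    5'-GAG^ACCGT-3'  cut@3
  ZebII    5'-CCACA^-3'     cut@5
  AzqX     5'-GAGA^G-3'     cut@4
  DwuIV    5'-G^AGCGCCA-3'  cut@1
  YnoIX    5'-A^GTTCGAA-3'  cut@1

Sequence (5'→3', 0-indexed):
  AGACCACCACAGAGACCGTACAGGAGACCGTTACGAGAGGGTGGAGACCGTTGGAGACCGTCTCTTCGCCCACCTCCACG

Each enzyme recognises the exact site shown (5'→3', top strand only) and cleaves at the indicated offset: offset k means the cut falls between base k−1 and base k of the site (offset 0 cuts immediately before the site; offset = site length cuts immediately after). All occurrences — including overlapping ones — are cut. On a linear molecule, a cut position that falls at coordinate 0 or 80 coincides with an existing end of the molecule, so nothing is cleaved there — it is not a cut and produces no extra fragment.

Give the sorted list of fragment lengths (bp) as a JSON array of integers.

Site scan:
  BxoIV (GAGACCGT, off=3): starts [11, 23, 43, 53] → cuts [14, 26, 46, 56]
  ZebII (CCACA, off=5): starts [6] → cuts [11]
  AzqX (GAGAG, off=4): starts [34] → cuts [38]
  DwuIV (GAGCGCCA, off=1): no sites
  YnoIX (AGTTCGAA, off=1): no sites

Pooled cuts: [11, 14, 26, 38, 46, 56]

Fragments:
  [0,11): 11 bp
  [11,14): 3 bp
  [14,26): 12 bp
  [26,38): 12 bp
  [38,46): 8 bp
  [46,56): 10 bp
  [56,80): 24 bp

[3,8,10,11,12,12,24]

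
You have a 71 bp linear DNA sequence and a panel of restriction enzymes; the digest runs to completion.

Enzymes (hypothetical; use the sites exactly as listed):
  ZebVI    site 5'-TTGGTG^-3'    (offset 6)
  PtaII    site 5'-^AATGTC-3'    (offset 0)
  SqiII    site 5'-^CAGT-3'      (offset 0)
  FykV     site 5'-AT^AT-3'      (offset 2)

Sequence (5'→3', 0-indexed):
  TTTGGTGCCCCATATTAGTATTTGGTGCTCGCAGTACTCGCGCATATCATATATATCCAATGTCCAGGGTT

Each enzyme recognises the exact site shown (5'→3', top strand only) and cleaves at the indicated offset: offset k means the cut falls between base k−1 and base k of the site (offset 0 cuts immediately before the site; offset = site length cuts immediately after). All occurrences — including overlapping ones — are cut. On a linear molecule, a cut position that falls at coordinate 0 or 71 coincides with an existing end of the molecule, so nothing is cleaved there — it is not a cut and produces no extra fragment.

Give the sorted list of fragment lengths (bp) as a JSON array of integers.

[2,2,4,4,5,6,7,13,14,14]

Scan for sites:
  ZebVI (TTGGTG, off=6): starts [1, 21] → cuts [7, 27]
  PtaII (AATGTC, off=0): starts [58] → cuts [58]
  SqiII (CAGT, off=0): starts [31] → cuts [31]
  FykV (ATAT, off=2): starts [11, 43, 48, 50, 52] → cuts [13, 45, 50, 52, 54]

Pooled cuts: [7, 13, 27, 31, 45, 50, 52, 54, 58]

Fragment lengths:
  [0,7): 7 bp
  [7,13): 6 bp
  [13,27): 14 bp
  [27,31): 4 bp
  [31,45): 14 bp
  [45,50): 5 bp
  [50,52): 2 bp
  [52,54): 2 bp
  [54,58): 4 bp
  [58,71): 13 bp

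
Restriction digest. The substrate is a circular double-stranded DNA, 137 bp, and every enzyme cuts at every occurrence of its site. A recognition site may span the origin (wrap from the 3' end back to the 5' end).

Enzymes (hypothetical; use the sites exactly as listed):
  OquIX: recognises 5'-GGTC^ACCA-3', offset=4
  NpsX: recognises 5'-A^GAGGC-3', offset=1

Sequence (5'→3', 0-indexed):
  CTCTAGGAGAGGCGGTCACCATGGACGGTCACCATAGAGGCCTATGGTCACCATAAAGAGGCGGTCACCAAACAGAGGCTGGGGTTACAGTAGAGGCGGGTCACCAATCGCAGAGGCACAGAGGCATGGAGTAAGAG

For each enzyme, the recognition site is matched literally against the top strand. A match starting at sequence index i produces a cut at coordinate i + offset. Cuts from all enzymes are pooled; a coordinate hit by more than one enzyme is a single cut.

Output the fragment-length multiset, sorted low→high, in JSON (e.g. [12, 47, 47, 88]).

[6,8,8,8,9,9,10,10,13,13,18,25]

Per-enzyme occurrences:
  OquIX (GGTCACCA, off=4): starts [13, 26, 45, 62, 98] → cuts [17, 30, 49, 66, 102]
  NpsX (AGAGGC, off=1): starts [7, 35, 56, 73, 91, 111, 119] → cuts [8, 36, 57, 74, 92, 112, 120]

All cut coordinates (distinct, sorted): [8, 17, 30, 36, 49, 57, 66, 74, 92, 102, 112, 120]

Fragment lengths:
  8→17: 9 bp
  17→30: 13 bp
  30→36: 6 bp
  36→49: 13 bp
  49→57: 8 bp
  57→66: 9 bp
  66→74: 8 bp
  74→92: 18 bp
  92→102: 10 bp
  102→112: 10 bp
  112→120: 8 bp
  120→8 (wrap): 137-120+8 = 25 bp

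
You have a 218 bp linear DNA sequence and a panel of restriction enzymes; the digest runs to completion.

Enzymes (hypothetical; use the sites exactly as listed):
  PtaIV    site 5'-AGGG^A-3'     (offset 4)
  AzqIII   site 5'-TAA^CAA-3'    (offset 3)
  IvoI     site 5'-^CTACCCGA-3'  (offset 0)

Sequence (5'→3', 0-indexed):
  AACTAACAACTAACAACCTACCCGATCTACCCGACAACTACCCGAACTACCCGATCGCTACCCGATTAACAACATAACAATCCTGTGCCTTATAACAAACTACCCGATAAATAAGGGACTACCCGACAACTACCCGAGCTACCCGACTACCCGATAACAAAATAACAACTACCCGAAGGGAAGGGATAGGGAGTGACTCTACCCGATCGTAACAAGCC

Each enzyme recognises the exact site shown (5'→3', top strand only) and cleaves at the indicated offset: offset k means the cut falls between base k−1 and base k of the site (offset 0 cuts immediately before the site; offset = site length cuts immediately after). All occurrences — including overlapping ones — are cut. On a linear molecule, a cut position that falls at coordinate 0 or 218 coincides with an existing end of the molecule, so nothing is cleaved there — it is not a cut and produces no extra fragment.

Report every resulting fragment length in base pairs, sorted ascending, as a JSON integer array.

Scan for sites:
  PtaIV AGGGA/4: at [113, 176, 181, 187] ⇒ [117, 180, 185, 191]
  AzqIII TAACAA/3: at [3, 10, 66, 74, 92, 154, 162, 209] ⇒ [6, 13, 69, 77, 95, 157, 165, 212]
  IvoI CTACCCGA/0: at [17, 26, 37, 46, 57, 99, 118, 129, 138, 146, 168, 198] ⇒ [17, 26, 37, 46, 57, 99, 118, 129, 138, 146, 168, 198]

Pooled cuts: [6, 13, 17, 26, 37, 46, 57, 69, 77, 95, 99, 117, 118, 129, 138, 146, 157, 165, 168, 180, 185, 191, 198, 212]

Fragment lengths:
  [0,6): 6 bp
  [6,13): 7 bp
  [13,17): 4 bp
  [17,26): 9 bp
  [26,37): 11 bp
  [37,46): 9 bp
  [46,57): 11 bp
  [57,69): 12 bp
  [69,77): 8 bp
  [77,95): 18 bp
  [95,99): 4 bp
  [99,117): 18 bp
  [117,118): 1 bp
  [118,129): 11 bp
  [129,138): 9 bp
  [138,146): 8 bp
  [146,157): 11 bp
  [157,165): 8 bp
  [165,168): 3 bp
  [168,180): 12 bp
  [180,185): 5 bp
  [185,191): 6 bp
  [191,198): 7 bp
  [198,212): 14 bp
  [212,218): 6 bp

[1,3,4,4,5,6,6,6,7,7,8,8,8,9,9,9,11,11,11,11,12,12,14,18,18]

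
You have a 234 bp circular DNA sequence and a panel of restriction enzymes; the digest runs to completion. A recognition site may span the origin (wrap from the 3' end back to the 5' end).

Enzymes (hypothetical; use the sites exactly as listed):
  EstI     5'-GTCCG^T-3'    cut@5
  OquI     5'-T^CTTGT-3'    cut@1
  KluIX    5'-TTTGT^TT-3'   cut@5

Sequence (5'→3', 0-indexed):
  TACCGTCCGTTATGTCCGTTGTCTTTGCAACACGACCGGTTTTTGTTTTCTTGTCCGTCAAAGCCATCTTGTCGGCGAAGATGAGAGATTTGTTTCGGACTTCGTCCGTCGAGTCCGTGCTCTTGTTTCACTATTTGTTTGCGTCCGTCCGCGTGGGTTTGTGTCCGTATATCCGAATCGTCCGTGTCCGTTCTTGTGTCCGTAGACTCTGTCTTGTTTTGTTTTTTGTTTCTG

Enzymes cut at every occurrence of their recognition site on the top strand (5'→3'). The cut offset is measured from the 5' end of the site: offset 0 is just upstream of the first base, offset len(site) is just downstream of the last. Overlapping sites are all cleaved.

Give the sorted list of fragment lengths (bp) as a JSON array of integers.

Scan for sites:
  EstI GTCCGT/5: at [4, 13, 52, 103, 112, 142, 162, 179, 185, 197] ⇒ [9, 18, 57, 108, 117, 147, 167, 184, 190, 202]
  OquI TCTTGT/1: at [48, 66, 120, 191, 211] ⇒ [49, 67, 121, 192, 212]
  KluIX TTTGTTT/5: at [41, 88, 133, 217, 224] ⇒ [46, 93, 138, 222, 229]

Pooled cuts: [9, 18, 46, 49, 57, 67, 93, 108, 117, 121, 138, 147, 167, 184, 190, 192, 202, 212, 222, 229]

Fragment lengths:
  9→18: 9 bp
  18→46: 28 bp
  46→49: 3 bp
  49→57: 8 bp
  57→67: 10 bp
  67→93: 26 bp
  93→108: 15 bp
  108→117: 9 bp
  117→121: 4 bp
  121→138: 17 bp
  138→147: 9 bp
  147→167: 20 bp
  167→184: 17 bp
  184→190: 6 bp
  190→192: 2 bp
  192→202: 10 bp
  202→212: 10 bp
  212→222: 10 bp
  222→229: 7 bp
  229→9 (wrap): 234-229+9 = 14 bp

[2,3,4,6,7,8,9,9,9,10,10,10,10,14,15,17,17,20,26,28]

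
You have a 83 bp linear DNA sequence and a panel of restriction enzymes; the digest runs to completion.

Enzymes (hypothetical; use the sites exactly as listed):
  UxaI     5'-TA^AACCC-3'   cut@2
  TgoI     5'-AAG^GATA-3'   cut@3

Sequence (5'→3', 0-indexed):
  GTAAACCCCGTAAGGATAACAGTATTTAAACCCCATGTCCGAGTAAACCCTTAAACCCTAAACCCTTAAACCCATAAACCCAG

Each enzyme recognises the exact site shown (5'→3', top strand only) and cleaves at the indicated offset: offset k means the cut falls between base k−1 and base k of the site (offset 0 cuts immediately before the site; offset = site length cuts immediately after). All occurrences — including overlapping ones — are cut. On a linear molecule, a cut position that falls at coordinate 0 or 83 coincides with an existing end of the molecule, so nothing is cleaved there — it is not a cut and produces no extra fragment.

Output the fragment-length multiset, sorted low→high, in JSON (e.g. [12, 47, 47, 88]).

[3,7,7,8,8,8,11,14,17]

Scan for sites:
  UxaI TAAACCC/2: at [1, 26, 43, 51, 58, 66, 74] ⇒ [3, 28, 45, 53, 60, 68, 76]
  TgoI AAGGATA/3: at [11] ⇒ [14]

All cut coordinates (distinct, sorted): [3, 14, 28, 45, 53, 60, 68, 76]

Fragment lengths:
  [0,3): 3 bp
  [3,14): 11 bp
  [14,28): 14 bp
  [28,45): 17 bp
  [45,53): 8 bp
  [53,60): 7 bp
  [60,68): 8 bp
  [68,76): 8 bp
  [76,83): 7 bp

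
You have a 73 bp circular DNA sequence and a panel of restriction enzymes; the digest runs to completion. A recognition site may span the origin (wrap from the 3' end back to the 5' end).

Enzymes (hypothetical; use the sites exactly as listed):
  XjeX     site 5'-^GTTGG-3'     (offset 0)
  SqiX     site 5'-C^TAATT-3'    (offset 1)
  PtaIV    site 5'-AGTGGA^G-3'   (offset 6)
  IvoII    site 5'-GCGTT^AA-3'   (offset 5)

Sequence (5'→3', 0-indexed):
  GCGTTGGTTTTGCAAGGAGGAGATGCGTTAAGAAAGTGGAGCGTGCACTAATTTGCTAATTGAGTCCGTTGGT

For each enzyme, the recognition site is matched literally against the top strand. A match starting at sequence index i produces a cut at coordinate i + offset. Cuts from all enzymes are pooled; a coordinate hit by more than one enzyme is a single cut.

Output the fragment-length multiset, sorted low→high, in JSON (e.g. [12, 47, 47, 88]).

Per-enzyme occurrences:
  XjeX GTTGG/0: at [2, 67] ⇒ [2, 67]
  SqiX CTAATT/1: at [47, 55] ⇒ [48, 56]
  PtaIV AGTGGAG/6: at [34] ⇒ [40]
  IvoII GCGTTAA/5: at [24] ⇒ [29]

All cut coordinates (distinct, sorted): [2, 29, 40, 48, 56, 67]

Fragment lengths:
  2→29: 27 bp
  29→40: 11 bp
  40→48: 8 bp
  48→56: 8 bp
  56→67: 11 bp
  67→2 (wrap): 73-67+2 = 8 bp

[8,8,8,11,11,27]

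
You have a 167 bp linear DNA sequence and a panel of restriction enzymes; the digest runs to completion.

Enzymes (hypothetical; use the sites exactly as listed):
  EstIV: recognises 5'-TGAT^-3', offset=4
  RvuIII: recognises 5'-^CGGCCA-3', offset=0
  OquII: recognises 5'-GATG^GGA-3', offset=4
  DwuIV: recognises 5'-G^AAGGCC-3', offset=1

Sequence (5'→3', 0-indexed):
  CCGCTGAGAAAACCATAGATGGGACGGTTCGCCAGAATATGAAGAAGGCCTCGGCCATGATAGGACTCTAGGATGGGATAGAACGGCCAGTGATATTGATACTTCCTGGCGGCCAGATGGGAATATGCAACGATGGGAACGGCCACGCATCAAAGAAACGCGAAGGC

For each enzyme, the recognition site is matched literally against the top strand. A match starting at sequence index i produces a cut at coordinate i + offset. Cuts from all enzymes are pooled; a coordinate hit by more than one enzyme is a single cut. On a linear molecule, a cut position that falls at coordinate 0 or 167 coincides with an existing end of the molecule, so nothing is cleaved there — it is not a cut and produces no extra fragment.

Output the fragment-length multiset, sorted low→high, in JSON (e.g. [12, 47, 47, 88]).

[4,6,7,8,9,10,10,11,14,16,21,23,28]

Site scan:
  EstIV TGAT/4: at [57, 90, 96] ⇒ [61, 94, 100]
  RvuIII CGGCCA/0: at [51, 83, 109, 139] ⇒ [51, 83, 109, 139]
  OquII GATGGGA/4: at [17, 71, 115, 131] ⇒ [21, 75, 119, 135]
  DwuIV GAAGGCC/1: at [43] ⇒ [44]

Pooled cuts: [21, 44, 51, 61, 75, 83, 94, 100, 109, 119, 135, 139]

Fragment lengths:
  [0,21): 21 bp
  [21,44): 23 bp
  [44,51): 7 bp
  [51,61): 10 bp
  [61,75): 14 bp
  [75,83): 8 bp
  [83,94): 11 bp
  [94,100): 6 bp
  [100,109): 9 bp
  [109,119): 10 bp
  [119,135): 16 bp
  [135,139): 4 bp
  [139,167): 28 bp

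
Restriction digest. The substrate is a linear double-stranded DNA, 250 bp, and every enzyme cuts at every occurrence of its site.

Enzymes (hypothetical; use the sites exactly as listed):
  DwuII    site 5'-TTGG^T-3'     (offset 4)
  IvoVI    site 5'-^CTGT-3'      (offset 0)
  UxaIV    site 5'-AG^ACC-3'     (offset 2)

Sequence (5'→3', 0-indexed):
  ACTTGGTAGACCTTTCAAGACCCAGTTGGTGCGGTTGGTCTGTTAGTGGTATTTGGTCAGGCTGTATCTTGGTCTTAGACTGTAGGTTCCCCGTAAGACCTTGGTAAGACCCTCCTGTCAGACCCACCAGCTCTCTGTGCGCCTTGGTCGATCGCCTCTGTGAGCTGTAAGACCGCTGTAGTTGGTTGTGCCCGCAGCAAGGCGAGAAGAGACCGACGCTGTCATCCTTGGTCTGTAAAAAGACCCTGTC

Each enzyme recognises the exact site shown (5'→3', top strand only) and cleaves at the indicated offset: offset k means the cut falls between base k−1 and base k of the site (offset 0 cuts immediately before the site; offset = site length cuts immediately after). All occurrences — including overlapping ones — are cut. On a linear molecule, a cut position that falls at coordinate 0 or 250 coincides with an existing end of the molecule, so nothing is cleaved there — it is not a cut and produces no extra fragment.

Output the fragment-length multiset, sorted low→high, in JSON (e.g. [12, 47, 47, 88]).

[1,1,3,3,4,4,5,5,6,6,7,7,7,7,7,7,9,10,10,10,10,10,11,13,13,13,17,18,26]

Scan for sites:
  DwuII (TTGGT, off=4): starts [2, 25, 34, 52, 68, 100, 143, 181, 227] → cuts [6, 29, 38, 56, 72, 104, 147, 185, 231]
  IvoVI (CTGT, off=0): starts [39, 61, 79, 114, 134, 157, 164, 175, 218, 232, 245] → cuts [39, 61, 79, 114, 134, 157, 164, 175, 218, 232, 245]
  UxaIV (AGACC, off=2): starts [7, 17, 95, 106, 119, 169, 209, 240] → cuts [9, 19, 97, 108, 121, 171, 211, 242]

Pooled cuts: [6, 9, 19, 29, 38, 39, 56, 61, 72, 79, 97, 104, 108, 114, 121, 134, 147, 157, 164, 171, 175, 185, 211, 218, 231, 232, 242, 245]

Fragments:
  [0,6): 6 bp
  [6,9): 3 bp
  [9,19): 10 bp
  [19,29): 10 bp
  [29,38): 9 bp
  [38,39): 1 bp
  [39,56): 17 bp
  [56,61): 5 bp
  [61,72): 11 bp
  [72,79): 7 bp
  [79,97): 18 bp
  [97,104): 7 bp
  [104,108): 4 bp
  [108,114): 6 bp
  [114,121): 7 bp
  [121,134): 13 bp
  [134,147): 13 bp
  [147,157): 10 bp
  [157,164): 7 bp
  [164,171): 7 bp
  [171,175): 4 bp
  [175,185): 10 bp
  [185,211): 26 bp
  [211,218): 7 bp
  [218,231): 13 bp
  [231,232): 1 bp
  [232,242): 10 bp
  [242,245): 3 bp
  [245,250): 5 bp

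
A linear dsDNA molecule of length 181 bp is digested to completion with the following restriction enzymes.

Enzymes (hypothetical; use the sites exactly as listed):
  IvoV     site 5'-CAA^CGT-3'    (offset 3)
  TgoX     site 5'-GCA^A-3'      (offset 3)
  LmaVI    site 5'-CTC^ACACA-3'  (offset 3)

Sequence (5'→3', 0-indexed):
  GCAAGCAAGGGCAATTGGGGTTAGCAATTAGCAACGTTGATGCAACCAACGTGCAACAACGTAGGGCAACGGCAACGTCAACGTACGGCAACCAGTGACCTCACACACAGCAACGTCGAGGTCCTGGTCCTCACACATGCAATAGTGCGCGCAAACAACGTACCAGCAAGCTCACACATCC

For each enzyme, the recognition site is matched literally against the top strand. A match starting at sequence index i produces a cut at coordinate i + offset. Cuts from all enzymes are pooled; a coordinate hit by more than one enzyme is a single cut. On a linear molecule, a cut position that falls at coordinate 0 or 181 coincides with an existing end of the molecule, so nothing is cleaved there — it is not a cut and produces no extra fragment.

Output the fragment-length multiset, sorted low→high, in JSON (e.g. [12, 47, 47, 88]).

Per-enzyme occurrences:
  IvoV CAACGT/3: at [31, 46, 56, 72, 78, 110, 155] ⇒ [34, 49, 59, 75, 81, 113, 158]
  TgoX GCAA/3: at [0, 4, 10, 23, 30, 41, 52, 65, 71, 87, 109, 138, 150, 165] ⇒ [3, 7, 13, 26, 33, 44, 55, 68, 74, 90, 112, 141, 153, 168]
  LmaVI CTCACACA/3: at [99, 129, 170] ⇒ [102, 132, 173]

Pooled cuts: [3, 7, 13, 26, 33, 34, 44, 49, 55, 59, 68, 74, 75, 81, 90, 102, 112, 113, 132, 141, 153, 158, 168, 173]

Fragment lengths:
  [0,3): 3 bp
  [3,7): 4 bp
  [7,13): 6 bp
  [13,26): 13 bp
  [26,33): 7 bp
  [33,34): 1 bp
  [34,44): 10 bp
  [44,49): 5 bp
  [49,55): 6 bp
  [55,59): 4 bp
  [59,68): 9 bp
  [68,74): 6 bp
  [74,75): 1 bp
  [75,81): 6 bp
  [81,90): 9 bp
  [90,102): 12 bp
  [102,112): 10 bp
  [112,113): 1 bp
  [113,132): 19 bp
  [132,141): 9 bp
  [141,153): 12 bp
  [153,158): 5 bp
  [158,168): 10 bp
  [168,173): 5 bp
  [173,181): 8 bp

[1,1,1,3,4,4,5,5,5,6,6,6,6,7,8,9,9,9,10,10,10,12,12,13,19]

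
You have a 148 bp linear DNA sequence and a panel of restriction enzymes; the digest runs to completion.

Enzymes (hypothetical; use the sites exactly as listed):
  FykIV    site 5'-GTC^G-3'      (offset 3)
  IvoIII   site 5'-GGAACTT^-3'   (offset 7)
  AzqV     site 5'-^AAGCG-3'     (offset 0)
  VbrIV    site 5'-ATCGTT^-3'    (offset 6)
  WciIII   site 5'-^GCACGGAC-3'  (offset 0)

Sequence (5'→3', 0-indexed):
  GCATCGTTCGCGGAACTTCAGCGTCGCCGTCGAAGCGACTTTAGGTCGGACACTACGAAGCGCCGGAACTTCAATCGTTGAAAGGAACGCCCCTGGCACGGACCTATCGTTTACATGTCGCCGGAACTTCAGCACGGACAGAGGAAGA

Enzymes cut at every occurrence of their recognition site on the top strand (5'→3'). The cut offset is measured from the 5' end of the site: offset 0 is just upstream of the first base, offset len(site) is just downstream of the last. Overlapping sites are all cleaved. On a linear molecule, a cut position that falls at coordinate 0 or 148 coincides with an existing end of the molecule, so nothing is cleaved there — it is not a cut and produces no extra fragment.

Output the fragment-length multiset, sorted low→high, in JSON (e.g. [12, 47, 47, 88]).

[1,2,6,7,8,8,8,10,10,10,14,15,16,16,17]

Scan for sites:
  FykIV GTCG/3: at [22, 28, 44, 116] ⇒ [25, 31, 47, 119]
  IvoIII GGAACTT/7: at [11, 64, 122] ⇒ [18, 71, 129]
  AzqV AAGCG/0: at [32, 57] ⇒ [32, 57]
  VbrIV ATCGTT/6: at [2, 73, 105] ⇒ [8, 79, 111]
  WciIII GCACGGAC/0: at [95, 131] ⇒ [95, 131]

All cut coordinates (distinct, sorted): [8, 18, 25, 31, 32, 47, 57, 71, 79, 95, 111, 119, 129, 131]

Fragments:
  [0,8): 8 bp
  [8,18): 10 bp
  [18,25): 7 bp
  [25,31): 6 bp
  [31,32): 1 bp
  [32,47): 15 bp
  [47,57): 10 bp
  [57,71): 14 bp
  [71,79): 8 bp
  [79,95): 16 bp
  [95,111): 16 bp
  [111,119): 8 bp
  [119,129): 10 bp
  [129,131): 2 bp
  [131,148): 17 bp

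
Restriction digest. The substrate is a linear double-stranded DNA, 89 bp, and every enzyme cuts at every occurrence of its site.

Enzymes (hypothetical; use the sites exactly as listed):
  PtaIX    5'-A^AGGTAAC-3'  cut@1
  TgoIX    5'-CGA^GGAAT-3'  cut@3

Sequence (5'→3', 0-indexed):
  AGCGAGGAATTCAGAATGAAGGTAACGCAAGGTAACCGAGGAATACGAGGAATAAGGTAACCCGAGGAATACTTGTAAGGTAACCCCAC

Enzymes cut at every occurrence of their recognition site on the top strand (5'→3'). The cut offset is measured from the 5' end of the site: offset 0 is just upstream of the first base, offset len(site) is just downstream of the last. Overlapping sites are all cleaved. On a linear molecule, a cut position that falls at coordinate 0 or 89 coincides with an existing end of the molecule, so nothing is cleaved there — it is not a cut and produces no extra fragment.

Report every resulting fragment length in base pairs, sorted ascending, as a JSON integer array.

Per-enzyme occurrences:
  PtaIX AAGGTAAC/1: at [18, 28, 53, 76] ⇒ [19, 29, 54, 77]
  TgoIX CGAGGAAT/3: at [2, 36, 45, 62] ⇒ [5, 39, 48, 65]

All cut coordinates (distinct, sorted): [5, 19, 29, 39, 48, 54, 65, 77]

Fragments:
  [0,5): 5 bp
  [5,19): 14 bp
  [19,29): 10 bp
  [29,39): 10 bp
  [39,48): 9 bp
  [48,54): 6 bp
  [54,65): 11 bp
  [65,77): 12 bp
  [77,89): 12 bp

[5,6,9,10,10,11,12,12,14]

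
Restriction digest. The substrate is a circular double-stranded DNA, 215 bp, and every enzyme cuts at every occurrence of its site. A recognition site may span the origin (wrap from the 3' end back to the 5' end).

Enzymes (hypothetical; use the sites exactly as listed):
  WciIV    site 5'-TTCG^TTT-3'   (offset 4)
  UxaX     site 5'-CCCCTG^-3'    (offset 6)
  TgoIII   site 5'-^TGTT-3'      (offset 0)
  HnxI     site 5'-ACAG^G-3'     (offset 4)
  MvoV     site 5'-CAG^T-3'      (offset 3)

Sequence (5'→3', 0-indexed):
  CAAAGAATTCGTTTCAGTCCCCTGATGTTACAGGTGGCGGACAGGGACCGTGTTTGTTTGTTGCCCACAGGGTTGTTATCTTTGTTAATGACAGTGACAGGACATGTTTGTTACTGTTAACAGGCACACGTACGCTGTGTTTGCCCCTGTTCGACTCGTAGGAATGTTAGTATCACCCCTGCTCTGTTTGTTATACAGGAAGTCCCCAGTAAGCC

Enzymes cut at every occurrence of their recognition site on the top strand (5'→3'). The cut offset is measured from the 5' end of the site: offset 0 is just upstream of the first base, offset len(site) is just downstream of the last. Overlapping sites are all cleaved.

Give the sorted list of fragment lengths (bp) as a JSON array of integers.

Site scan:
  WciIV TTCGTTT/4: at [7] ⇒ [11]
  UxaX CCCCTG/6: at [18, 143, 175] ⇒ [24, 149, 181]
  TgoIII TGTT/0: at [25, 50, 54, 58, 73, 82, 104, 108, 114, 137, 147, 164, 184, 188] ⇒ [25, 50, 54, 58, 73, 82, 104, 108, 114, 137, 147, 164, 184, 188]
  HnxI ACAGG/4: at [29, 40, 66, 96, 119, 194] ⇒ [33, 44, 70, 100, 123, 198]
  MvoV CAGT/3: at [14, 91, 206] ⇒ [17, 94, 209]

All cut coordinates (distinct, sorted): [11, 17, 24, 25, 33, 44, 50, 54, 58, 70, 73, 82, 94, 100, 104, 108, 114, 123, 137, 147, 149, 164, 181, 184, 188, 198, 209]

Fragment lengths:
  11→17: 6 bp
  17→24: 7 bp
  24→25: 1 bp
  25→33: 8 bp
  33→44: 11 bp
  44→50: 6 bp
  50→54: 4 bp
  54→58: 4 bp
  58→70: 12 bp
  70→73: 3 bp
  73→82: 9 bp
  82→94: 12 bp
  94→100: 6 bp
  100→104: 4 bp
  104→108: 4 bp
  108→114: 6 bp
  114→123: 9 bp
  123→137: 14 bp
  137→147: 10 bp
  147→149: 2 bp
  149→164: 15 bp
  164→181: 17 bp
  181→184: 3 bp
  184→188: 4 bp
  188→198: 10 bp
  198→209: 11 bp
  209→11 (wrap): 215-209+11 = 17 bp

[1,2,3,3,4,4,4,4,4,6,6,6,6,7,8,9,9,10,10,11,11,12,12,14,15,17,17]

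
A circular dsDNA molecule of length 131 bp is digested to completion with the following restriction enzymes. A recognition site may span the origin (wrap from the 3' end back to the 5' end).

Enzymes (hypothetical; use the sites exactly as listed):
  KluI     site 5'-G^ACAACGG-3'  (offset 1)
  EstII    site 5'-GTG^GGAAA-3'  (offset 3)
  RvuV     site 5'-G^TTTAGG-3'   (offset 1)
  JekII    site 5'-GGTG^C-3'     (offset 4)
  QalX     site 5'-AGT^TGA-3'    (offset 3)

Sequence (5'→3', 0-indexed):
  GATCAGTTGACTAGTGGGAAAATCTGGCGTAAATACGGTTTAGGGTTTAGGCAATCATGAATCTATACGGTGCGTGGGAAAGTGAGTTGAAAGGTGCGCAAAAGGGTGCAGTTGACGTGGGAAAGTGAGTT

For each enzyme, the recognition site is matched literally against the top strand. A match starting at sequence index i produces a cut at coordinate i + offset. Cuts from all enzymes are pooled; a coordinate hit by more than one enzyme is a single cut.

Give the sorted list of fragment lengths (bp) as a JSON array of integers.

[4,4,7,7,8,9,9,11,11,12,22,27]

Per-enzyme occurrences:
  KluI (GACAACGG, off=1): no sites
  EstII GTGGGAAA/3: at [13, 73, 116] ⇒ [16, 76, 119]
  RvuV GTTTAGG/1: at [37, 44] ⇒ [38, 45]
  JekII GGTGC/4: at [68, 92, 104] ⇒ [72, 96, 108]
  QalX AGTTGA/3: at [4, 84, 109, 127] ⇒ [7, 87, 112, 130]

Pooled cuts: [7, 16, 38, 45, 72, 76, 87, 96, 108, 112, 119, 130]

Fragments:
  7→16: 9 bp
  16→38: 22 bp
  38→45: 7 bp
  45→72: 27 bp
  72→76: 4 bp
  76→87: 11 bp
  87→96: 9 bp
  96→108: 12 bp
  108→112: 4 bp
  112→119: 7 bp
  119→130: 11 bp
  130→7 (wrap): 131-130+7 = 8 bp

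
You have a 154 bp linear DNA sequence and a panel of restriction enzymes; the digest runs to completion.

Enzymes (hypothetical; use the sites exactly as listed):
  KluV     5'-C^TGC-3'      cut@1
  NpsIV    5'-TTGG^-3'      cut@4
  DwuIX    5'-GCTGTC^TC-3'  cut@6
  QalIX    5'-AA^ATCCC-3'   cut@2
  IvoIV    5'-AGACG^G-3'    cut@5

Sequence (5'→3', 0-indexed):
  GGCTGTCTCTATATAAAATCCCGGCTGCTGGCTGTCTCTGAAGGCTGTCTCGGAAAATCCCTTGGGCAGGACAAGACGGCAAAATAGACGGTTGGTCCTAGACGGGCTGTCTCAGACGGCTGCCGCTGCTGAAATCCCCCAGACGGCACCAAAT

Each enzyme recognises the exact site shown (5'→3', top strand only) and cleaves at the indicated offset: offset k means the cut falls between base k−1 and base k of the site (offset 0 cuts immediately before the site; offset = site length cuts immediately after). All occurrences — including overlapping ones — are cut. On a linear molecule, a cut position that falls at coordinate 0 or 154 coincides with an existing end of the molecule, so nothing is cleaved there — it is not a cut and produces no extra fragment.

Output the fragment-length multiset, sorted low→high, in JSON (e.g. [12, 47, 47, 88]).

[2,5,6,7,7,7,7,7,8,9,9,9,10,11,12,12,13,13]

Site scan:
  KluV (CTGC, off=1): starts [24, 119, 125] → cuts [25, 120, 126]
  NpsIV (TTGG, off=4): starts [61, 91] → cuts [65, 95]
  DwuIX (GCTGTCTC, off=6): starts [1, 30, 43, 105] → cuts [7, 36, 49, 111]
  QalIX (AAATCCC, off=2): starts [15, 54, 131] → cuts [17, 56, 133]
  IvoIV (AGACGG, off=5): starts [73, 85, 99, 113, 140] → cuts [78, 90, 104, 118, 145]

All cut coordinates (distinct, sorted): [7, 17, 25, 36, 49, 56, 65, 78, 90, 95, 104, 111, 118, 120, 126, 133, 145]

Fragment lengths:
  [0,7): 7 bp
  [7,17): 10 bp
  [17,25): 8 bp
  [25,36): 11 bp
  [36,49): 13 bp
  [49,56): 7 bp
  [56,65): 9 bp
  [65,78): 13 bp
  [78,90): 12 bp
  [90,95): 5 bp
  [95,104): 9 bp
  [104,111): 7 bp
  [111,118): 7 bp
  [118,120): 2 bp
  [120,126): 6 bp
  [126,133): 7 bp
  [133,145): 12 bp
  [145,154): 9 bp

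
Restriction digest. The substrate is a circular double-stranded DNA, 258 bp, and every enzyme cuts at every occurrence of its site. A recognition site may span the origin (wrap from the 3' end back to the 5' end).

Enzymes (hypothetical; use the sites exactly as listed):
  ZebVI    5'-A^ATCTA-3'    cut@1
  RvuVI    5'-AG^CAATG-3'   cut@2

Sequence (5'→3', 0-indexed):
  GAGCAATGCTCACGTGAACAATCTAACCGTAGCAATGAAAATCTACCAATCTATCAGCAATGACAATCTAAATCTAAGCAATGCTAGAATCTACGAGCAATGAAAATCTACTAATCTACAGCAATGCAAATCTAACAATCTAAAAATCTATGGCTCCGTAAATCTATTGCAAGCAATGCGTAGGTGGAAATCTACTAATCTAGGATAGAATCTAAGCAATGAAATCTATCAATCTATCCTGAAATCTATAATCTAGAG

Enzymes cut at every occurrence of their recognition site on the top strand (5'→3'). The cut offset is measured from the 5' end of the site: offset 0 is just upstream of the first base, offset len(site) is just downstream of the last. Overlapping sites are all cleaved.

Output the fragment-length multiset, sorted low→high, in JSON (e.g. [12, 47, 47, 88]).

Site scan:
  ZebVI (AATCTA, off=1): starts [19, 39, 47, 64, 70, 87, 104, 112, 128, 136, 144, 160, 188, 196, 208, 222, 230, 242, 249] → cuts [20, 40, 48, 65, 71, 88, 105, 113, 129, 137, 145, 161, 189, 197, 209, 223, 231, 243, 250]
  RvuVI (AGCAATG, off=2): starts [1, 30, 55, 76, 95, 119, 171, 214] → cuts [3, 32, 57, 78, 97, 121, 173, 216]

All cut coordinates (distinct, sorted): [3, 20, 32, 40, 48, 57, 65, 71, 78, 88, 97, 105, 113, 121, 129, 137, 145, 161, 173, 189, 197, 209, 216, 223, 231, 243, 250]

Fragment lengths:
  3→20: 17 bp
  20→32: 12 bp
  32→40: 8 bp
  40→48: 8 bp
  48→57: 9 bp
  57→65: 8 bp
  65→71: 6 bp
  71→78: 7 bp
  78→88: 10 bp
  88→97: 9 bp
  97→105: 8 bp
  105→113: 8 bp
  113→121: 8 bp
  121→129: 8 bp
  129→137: 8 bp
  137→145: 8 bp
  145→161: 16 bp
  161→173: 12 bp
  173→189: 16 bp
  189→197: 8 bp
  197→209: 12 bp
  209→216: 7 bp
  216→223: 7 bp
  223→231: 8 bp
  231→243: 12 bp
  243→250: 7 bp
  250→3 (wrap): 258-250+3 = 11 bp

[6,7,7,7,7,8,8,8,8,8,8,8,8,8,8,8,9,9,10,11,12,12,12,12,16,16,17]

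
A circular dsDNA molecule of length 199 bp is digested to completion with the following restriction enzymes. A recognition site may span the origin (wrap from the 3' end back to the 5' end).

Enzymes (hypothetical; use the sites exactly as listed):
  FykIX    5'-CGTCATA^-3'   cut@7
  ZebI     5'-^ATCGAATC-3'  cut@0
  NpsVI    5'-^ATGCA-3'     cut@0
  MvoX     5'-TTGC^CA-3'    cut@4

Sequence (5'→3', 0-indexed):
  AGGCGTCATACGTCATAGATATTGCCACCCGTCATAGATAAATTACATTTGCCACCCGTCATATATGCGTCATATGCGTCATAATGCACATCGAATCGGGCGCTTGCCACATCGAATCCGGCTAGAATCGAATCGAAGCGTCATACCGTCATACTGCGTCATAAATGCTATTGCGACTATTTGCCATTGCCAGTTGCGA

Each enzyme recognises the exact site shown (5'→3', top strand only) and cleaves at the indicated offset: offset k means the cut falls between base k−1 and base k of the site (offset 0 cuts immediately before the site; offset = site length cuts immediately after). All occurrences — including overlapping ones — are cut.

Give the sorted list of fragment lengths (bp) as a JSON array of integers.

[3,6,6,7,8,8,9,10,11,11,11,16,16,18,19,19,21]

Per-enzyme occurrences:
  FykIX CGTCATA/7: at [3, 10, 29, 56, 67, 76, 138, 146, 156] ⇒ [10, 17, 36, 63, 74, 83, 145, 153, 163]
  ZebI ATCGAATC/0: at [89, 110, 126] ⇒ [89, 110, 126]
  NpsVI ATGCA/0: at [83] ⇒ [83]
  MvoX TTGCCA/4: at [21, 48, 103, 180, 186] ⇒ [25, 52, 107, 184, 190]

All cut coordinates (distinct, sorted): [10, 17, 25, 36, 52, 63, 74, 83, 89, 107, 110, 126, 145, 153, 163, 184, 190]

Fragment lengths:
  10→17: 7 bp
  17→25: 8 bp
  25→36: 11 bp
  36→52: 16 bp
  52→63: 11 bp
  63→74: 11 bp
  74→83: 9 bp
  83→89: 6 bp
  89→107: 18 bp
  107→110: 3 bp
  110→126: 16 bp
  126→145: 19 bp
  145→153: 8 bp
  153→163: 10 bp
  163→184: 21 bp
  184→190: 6 bp
  190→10 (wrap): 199-190+10 = 19 bp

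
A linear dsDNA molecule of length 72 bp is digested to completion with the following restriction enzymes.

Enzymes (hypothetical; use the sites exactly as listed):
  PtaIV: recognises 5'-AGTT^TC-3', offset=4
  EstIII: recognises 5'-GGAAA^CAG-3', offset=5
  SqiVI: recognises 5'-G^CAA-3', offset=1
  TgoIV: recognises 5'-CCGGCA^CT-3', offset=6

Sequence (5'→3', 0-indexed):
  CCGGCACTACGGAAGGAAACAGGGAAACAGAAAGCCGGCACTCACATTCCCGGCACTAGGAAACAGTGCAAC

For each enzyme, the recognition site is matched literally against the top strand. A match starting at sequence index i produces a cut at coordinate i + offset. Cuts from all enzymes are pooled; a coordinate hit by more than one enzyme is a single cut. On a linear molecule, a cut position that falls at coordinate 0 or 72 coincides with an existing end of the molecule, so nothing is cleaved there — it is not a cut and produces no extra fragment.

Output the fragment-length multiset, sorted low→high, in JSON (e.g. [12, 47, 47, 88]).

Per-enzyme occurrences:
  PtaIV (AGTTTC, off=4): no sites
  EstIII (GGAAACAG, off=5): starts [14, 22, 58] → cuts [19, 27, 63]
  SqiVI (GCAA, off=1): starts [67] → cuts [68]
  TgoIV (CCGGCACT, off=6): starts [0, 34, 49] → cuts [6, 40, 55]

All cut coordinates (distinct, sorted): [6, 19, 27, 40, 55, 63, 68]

Fragments:
  [0,6): 6 bp
  [6,19): 13 bp
  [19,27): 8 bp
  [27,40): 13 bp
  [40,55): 15 bp
  [55,63): 8 bp
  [63,68): 5 bp
  [68,72): 4 bp

[4,5,6,8,8,13,13,15]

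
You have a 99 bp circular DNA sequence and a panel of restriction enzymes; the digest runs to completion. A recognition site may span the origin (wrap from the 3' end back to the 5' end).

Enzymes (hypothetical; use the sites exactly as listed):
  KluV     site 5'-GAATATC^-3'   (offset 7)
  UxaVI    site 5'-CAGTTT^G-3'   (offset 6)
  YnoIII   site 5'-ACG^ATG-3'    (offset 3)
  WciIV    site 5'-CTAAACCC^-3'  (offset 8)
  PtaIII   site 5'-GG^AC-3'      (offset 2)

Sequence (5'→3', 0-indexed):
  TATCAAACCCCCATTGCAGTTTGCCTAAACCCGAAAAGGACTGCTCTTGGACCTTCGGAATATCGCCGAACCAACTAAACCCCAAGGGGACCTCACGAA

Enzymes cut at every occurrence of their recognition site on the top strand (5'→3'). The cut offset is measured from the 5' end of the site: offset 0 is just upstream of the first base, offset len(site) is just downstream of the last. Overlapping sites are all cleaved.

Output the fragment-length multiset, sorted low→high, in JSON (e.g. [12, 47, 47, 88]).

[7,7,10,11,14,14,18,18]

Site scan:
  KluV GAATATC/7: at [57, 96] ⇒ [4, 64]
  UxaVI CAGTTTG/6: at [16] ⇒ [22]
  YnoIII (ACGATG, off=3): no sites
  WciIV CTAAACCC/8: at [24, 74] ⇒ [32, 82]
  PtaIII GGAC/2: at [37, 48, 87] ⇒ [39, 50, 89]

Pooled cuts: [4, 22, 32, 39, 50, 64, 82, 89]

Fragments:
  4→22: 18 bp
  22→32: 10 bp
  32→39: 7 bp
  39→50: 11 bp
  50→64: 14 bp
  64→82: 18 bp
  82→89: 7 bp
  89→4 (wrap): 99-89+4 = 14 bp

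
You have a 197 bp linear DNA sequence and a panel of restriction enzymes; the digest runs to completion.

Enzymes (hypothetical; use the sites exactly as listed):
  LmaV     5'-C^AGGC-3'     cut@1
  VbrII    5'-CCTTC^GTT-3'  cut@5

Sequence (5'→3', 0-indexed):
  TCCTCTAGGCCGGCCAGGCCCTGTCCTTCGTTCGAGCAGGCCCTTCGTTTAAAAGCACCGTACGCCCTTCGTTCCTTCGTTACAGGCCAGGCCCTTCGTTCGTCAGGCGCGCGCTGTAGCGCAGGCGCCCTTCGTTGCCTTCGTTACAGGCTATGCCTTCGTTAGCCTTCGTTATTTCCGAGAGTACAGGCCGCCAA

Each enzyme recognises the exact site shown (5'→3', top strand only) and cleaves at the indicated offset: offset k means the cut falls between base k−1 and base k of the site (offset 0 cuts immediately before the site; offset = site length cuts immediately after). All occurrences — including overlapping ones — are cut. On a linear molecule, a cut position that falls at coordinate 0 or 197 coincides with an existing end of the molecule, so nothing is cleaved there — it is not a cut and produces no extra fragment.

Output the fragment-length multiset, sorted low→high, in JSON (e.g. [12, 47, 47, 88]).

[5,5,5,7,8,8,9,9,9,10,10,11,13,14,15,17,18,24]

Per-enzyme occurrences:
  LmaV (CAGGC, off=1): starts [14, 36, 82, 87, 103, 121, 146, 186] → cuts [15, 37, 83, 88, 104, 122, 147, 187]
  VbrII (CCTTCGTT, off=5): starts [24, 41, 65, 73, 92, 128, 137, 155, 165] → cuts [29, 46, 70, 78, 97, 133, 142, 160, 170]

Pooled cuts: [15, 29, 37, 46, 70, 78, 83, 88, 97, 104, 122, 133, 142, 147, 160, 170, 187]

Fragments:
  [0,15): 15 bp
  [15,29): 14 bp
  [29,37): 8 bp
  [37,46): 9 bp
  [46,70): 24 bp
  [70,78): 8 bp
  [78,83): 5 bp
  [83,88): 5 bp
  [88,97): 9 bp
  [97,104): 7 bp
  [104,122): 18 bp
  [122,133): 11 bp
  [133,142): 9 bp
  [142,147): 5 bp
  [147,160): 13 bp
  [160,170): 10 bp
  [170,187): 17 bp
  [187,197): 10 bp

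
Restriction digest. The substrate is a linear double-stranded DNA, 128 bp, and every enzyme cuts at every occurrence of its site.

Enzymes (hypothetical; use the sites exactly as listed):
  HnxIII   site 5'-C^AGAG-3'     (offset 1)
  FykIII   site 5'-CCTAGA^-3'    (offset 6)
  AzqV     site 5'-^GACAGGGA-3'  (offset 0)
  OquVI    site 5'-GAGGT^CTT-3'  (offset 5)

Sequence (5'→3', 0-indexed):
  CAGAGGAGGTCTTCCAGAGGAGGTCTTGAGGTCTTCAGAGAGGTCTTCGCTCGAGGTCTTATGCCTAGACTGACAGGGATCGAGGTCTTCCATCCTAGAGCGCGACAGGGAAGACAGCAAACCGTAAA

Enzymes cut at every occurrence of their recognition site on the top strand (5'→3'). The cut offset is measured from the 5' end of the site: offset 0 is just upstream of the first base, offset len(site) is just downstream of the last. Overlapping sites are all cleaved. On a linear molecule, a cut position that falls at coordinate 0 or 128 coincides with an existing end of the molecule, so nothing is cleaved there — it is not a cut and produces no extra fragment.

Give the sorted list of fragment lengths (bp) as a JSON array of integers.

Site scan:
  HnxIII CAGAG/1: at [0, 14, 35] ⇒ [1, 15, 36]
  FykIII CCTAGA/6: at [63, 93] ⇒ [69, 99]
  AzqV GACAGGGA/0: at [71, 103] ⇒ [71, 103]
  OquVI GAGGTCTT/5: at [5, 19, 27, 39, 52, 81] ⇒ [10, 24, 32, 44, 57, 86]

All cut coordinates (distinct, sorted): [1, 10, 15, 24, 32, 36, 44, 57, 69, 71, 86, 99, 103]

Fragment lengths:
  [0,1): 1 bp
  [1,10): 9 bp
  [10,15): 5 bp
  [15,24): 9 bp
  [24,32): 8 bp
  [32,36): 4 bp
  [36,44): 8 bp
  [44,57): 13 bp
  [57,69): 12 bp
  [69,71): 2 bp
  [71,86): 15 bp
  [86,99): 13 bp
  [99,103): 4 bp
  [103,128): 25 bp

[1,2,4,4,5,8,8,9,9,12,13,13,15,25]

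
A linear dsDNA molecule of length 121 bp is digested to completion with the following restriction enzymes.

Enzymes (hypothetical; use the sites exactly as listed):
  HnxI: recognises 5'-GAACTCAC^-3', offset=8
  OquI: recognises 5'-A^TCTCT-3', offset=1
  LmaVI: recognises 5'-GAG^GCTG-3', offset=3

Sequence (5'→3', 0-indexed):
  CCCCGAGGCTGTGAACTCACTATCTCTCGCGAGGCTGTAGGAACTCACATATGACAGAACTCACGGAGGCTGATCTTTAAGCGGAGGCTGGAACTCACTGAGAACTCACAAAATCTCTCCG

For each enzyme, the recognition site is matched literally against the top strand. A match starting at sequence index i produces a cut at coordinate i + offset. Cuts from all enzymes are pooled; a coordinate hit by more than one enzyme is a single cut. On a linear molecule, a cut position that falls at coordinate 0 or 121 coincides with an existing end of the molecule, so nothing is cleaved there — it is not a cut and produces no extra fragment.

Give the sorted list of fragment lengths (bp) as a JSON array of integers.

Per-enzyme occurrences:
  HnxI (GAACTCAC, off=8): starts [12, 40, 56, 90, 101] → cuts [20, 48, 64, 98, 109]
  OquI (ATCTCT, off=1): starts [21, 112] → cuts [22, 113]
  LmaVI (GAGGCTG, off=3): starts [4, 30, 65, 83] → cuts [7, 33, 68, 86]

Pooled cuts: [7, 20, 22, 33, 48, 64, 68, 86, 98, 109, 113]

Fragments:
  [0,7): 7 bp
  [7,20): 13 bp
  [20,22): 2 bp
  [22,33): 11 bp
  [33,48): 15 bp
  [48,64): 16 bp
  [64,68): 4 bp
  [68,86): 18 bp
  [86,98): 12 bp
  [98,109): 11 bp
  [109,113): 4 bp
  [113,121): 8 bp

[2,4,4,7,8,11,11,12,13,15,16,18]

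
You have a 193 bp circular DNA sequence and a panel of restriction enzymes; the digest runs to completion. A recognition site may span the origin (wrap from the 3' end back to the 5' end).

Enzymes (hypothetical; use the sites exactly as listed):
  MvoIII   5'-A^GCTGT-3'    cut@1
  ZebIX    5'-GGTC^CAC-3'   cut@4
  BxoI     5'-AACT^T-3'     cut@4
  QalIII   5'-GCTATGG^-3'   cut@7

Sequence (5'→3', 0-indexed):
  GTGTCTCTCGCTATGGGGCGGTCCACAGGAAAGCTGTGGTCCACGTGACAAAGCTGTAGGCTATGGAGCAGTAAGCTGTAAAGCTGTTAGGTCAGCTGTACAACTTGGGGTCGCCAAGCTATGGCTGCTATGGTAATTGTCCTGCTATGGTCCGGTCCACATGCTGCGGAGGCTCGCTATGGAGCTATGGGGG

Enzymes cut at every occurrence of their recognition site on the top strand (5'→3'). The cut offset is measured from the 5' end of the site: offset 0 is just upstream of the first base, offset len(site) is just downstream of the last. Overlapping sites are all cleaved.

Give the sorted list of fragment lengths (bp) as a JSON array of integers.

[7,7,8,8,8,9,9,9,11,11,12,14,17,19,19,25]

Site scan:
  MvoIII AGCTGT/1: at [31, 51, 73, 81, 93] ⇒ [32, 52, 74, 82, 94]
  ZebIX GGTCCAC/4: at [19, 37, 153] ⇒ [23, 41, 157]
  BxoI AACTT/4: at [101] ⇒ [105]
  QalIII GCTATGG/7: at [9, 59, 117, 126, 143, 175, 183] ⇒ [16, 66, 124, 133, 150, 182, 190]

Pooled cuts: [16, 23, 32, 41, 52, 66, 74, 82, 94, 105, 124, 133, 150, 157, 182, 190]

Fragments:
  16→23: 7 bp
  23→32: 9 bp
  32→41: 9 bp
  41→52: 11 bp
  52→66: 14 bp
  66→74: 8 bp
  74→82: 8 bp
  82→94: 12 bp
  94→105: 11 bp
  105→124: 19 bp
  124→133: 9 bp
  133→150: 17 bp
  150→157: 7 bp
  157→182: 25 bp
  182→190: 8 bp
  190→16 (wrap): 193-190+16 = 19 bp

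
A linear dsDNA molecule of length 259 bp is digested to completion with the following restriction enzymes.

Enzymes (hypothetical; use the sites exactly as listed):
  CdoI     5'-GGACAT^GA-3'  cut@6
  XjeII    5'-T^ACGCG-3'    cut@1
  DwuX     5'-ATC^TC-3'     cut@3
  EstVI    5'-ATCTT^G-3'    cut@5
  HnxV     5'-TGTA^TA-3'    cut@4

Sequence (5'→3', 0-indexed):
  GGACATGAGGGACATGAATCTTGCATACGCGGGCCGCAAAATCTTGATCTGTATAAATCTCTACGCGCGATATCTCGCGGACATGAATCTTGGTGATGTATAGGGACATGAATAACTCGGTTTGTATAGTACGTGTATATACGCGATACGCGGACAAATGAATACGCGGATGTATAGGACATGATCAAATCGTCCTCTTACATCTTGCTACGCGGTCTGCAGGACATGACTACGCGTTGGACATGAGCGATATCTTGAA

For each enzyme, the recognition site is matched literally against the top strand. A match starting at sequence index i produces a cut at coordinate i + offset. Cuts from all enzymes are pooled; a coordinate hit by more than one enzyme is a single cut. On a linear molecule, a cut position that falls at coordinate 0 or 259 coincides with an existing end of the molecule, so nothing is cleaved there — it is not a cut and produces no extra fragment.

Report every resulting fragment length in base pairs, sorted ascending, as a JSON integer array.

Per-enzyme occurrences:
  CdoI (GGACATGA, off=6): starts [0, 9, 78, 103, 176, 221, 238] → cuts [6, 15, 84, 109, 182, 227, 244]
  XjeII (TACGCG, off=1): starts [25, 61, 139, 146, 162, 208, 230] → cuts [26, 62, 140, 147, 163, 209, 231]
  DwuX (ATCTC, off=3): starts [56, 71] → cuts [59, 74]
  EstVI (ATCTTG, off=5): starts [17, 40, 86, 201, 251] → cuts [22, 45, 91, 206, 256]
  HnxV (TGTATA, off=4): starts [49, 96, 122, 133, 170] → cuts [53, 100, 126, 137, 174]

All cut coordinates (distinct, sorted): [6, 15, 22, 26, 45, 53, 59, 62, 74, 84, 91, 100, 109, 126, 137, 140, 147, 163, 174, 182, 206, 209, 227, 231, 244, 256]

Fragments:
  [0,6): 6 bp
  [6,15): 9 bp
  [15,22): 7 bp
  [22,26): 4 bp
  [26,45): 19 bp
  [45,53): 8 bp
  [53,59): 6 bp
  [59,62): 3 bp
  [62,74): 12 bp
  [74,84): 10 bp
  [84,91): 7 bp
  [91,100): 9 bp
  [100,109): 9 bp
  [109,126): 17 bp
  [126,137): 11 bp
  [137,140): 3 bp
  [140,147): 7 bp
  [147,163): 16 bp
  [163,174): 11 bp
  [174,182): 8 bp
  [182,206): 24 bp
  [206,209): 3 bp
  [209,227): 18 bp
  [227,231): 4 bp
  [231,244): 13 bp
  [244,256): 12 bp
  [256,259): 3 bp

[3,3,3,3,4,4,6,6,7,7,7,8,8,9,9,9,10,11,11,12,12,13,16,17,18,19,24]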